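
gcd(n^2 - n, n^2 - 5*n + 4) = n - 1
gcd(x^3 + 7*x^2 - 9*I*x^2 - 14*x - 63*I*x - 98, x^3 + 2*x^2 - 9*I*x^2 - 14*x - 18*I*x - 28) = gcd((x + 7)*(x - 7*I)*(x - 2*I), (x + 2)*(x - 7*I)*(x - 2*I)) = x^2 - 9*I*x - 14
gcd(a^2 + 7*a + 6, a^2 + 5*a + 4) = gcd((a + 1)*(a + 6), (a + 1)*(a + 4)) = a + 1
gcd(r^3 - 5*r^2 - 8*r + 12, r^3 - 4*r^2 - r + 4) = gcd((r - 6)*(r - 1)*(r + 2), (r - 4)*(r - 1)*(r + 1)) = r - 1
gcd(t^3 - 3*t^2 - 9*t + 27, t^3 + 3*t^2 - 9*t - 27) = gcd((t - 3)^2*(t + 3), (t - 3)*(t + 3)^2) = t^2 - 9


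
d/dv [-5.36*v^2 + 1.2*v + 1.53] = 1.2 - 10.72*v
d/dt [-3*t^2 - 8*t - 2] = -6*t - 8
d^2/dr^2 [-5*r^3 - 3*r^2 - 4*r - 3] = -30*r - 6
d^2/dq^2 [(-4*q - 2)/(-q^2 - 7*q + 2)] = 4*((2*q + 1)*(2*q + 7)^2 - 3*(2*q + 5)*(q^2 + 7*q - 2))/(q^2 + 7*q - 2)^3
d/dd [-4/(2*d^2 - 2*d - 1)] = 8*(2*d - 1)/(-2*d^2 + 2*d + 1)^2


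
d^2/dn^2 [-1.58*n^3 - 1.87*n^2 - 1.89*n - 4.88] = -9.48*n - 3.74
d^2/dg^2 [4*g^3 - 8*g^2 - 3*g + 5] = 24*g - 16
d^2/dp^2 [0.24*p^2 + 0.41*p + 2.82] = 0.480000000000000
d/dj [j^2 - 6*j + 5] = 2*j - 6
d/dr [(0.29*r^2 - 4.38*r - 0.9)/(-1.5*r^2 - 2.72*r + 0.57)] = (-7.3588*r^2 - 2.3694*r - 4.9446)/(2.25*r^4 + 8.16*r^3 + 5.6884*r^2 - 3.1008*r + 0.3249)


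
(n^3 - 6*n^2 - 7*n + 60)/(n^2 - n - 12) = n - 5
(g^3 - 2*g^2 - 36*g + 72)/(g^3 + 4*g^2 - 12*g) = (g - 6)/g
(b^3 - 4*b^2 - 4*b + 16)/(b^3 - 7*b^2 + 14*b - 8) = (b + 2)/(b - 1)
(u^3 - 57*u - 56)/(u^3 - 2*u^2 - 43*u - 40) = (u + 7)/(u + 5)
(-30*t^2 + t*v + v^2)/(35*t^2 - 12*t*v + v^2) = (-6*t - v)/(7*t - v)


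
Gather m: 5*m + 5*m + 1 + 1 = 10*m + 2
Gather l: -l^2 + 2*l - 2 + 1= -l^2 + 2*l - 1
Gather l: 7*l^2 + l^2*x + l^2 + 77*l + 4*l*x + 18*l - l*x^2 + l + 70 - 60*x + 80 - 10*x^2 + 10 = l^2*(x + 8) + l*(-x^2 + 4*x + 96) - 10*x^2 - 60*x + 160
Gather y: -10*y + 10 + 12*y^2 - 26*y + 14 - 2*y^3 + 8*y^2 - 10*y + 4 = -2*y^3 + 20*y^2 - 46*y + 28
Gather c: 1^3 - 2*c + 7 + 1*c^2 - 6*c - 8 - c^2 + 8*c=0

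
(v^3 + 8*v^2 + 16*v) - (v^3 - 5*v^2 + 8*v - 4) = 13*v^2 + 8*v + 4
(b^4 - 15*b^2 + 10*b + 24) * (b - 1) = b^5 - b^4 - 15*b^3 + 25*b^2 + 14*b - 24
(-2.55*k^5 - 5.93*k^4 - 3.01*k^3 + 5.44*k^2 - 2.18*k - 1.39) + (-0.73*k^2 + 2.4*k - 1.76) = -2.55*k^5 - 5.93*k^4 - 3.01*k^3 + 4.71*k^2 + 0.22*k - 3.15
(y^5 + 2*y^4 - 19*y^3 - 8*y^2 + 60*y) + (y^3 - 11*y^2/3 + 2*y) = y^5 + 2*y^4 - 18*y^3 - 35*y^2/3 + 62*y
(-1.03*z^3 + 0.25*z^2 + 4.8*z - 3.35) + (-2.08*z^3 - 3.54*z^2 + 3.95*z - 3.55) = -3.11*z^3 - 3.29*z^2 + 8.75*z - 6.9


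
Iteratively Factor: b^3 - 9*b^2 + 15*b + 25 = (b - 5)*(b^2 - 4*b - 5) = (b - 5)^2*(b + 1)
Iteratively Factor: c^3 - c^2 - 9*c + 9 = (c - 1)*(c^2 - 9) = (c - 3)*(c - 1)*(c + 3)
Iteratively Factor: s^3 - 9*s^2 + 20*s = (s - 4)*(s^2 - 5*s) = (s - 5)*(s - 4)*(s)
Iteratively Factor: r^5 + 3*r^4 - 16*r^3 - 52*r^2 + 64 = (r + 4)*(r^4 - r^3 - 12*r^2 - 4*r + 16) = (r - 1)*(r + 4)*(r^3 - 12*r - 16) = (r - 1)*(r + 2)*(r + 4)*(r^2 - 2*r - 8) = (r - 1)*(r + 2)^2*(r + 4)*(r - 4)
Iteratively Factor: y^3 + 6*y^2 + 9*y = (y + 3)*(y^2 + 3*y) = (y + 3)^2*(y)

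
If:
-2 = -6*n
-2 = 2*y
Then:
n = 1/3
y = -1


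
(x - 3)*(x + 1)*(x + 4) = x^3 + 2*x^2 - 11*x - 12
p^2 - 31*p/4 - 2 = (p - 8)*(p + 1/4)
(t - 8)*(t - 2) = t^2 - 10*t + 16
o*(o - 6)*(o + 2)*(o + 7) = o^4 + 3*o^3 - 40*o^2 - 84*o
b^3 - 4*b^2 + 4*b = b*(b - 2)^2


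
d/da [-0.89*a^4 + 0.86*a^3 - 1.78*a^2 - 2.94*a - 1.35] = -3.56*a^3 + 2.58*a^2 - 3.56*a - 2.94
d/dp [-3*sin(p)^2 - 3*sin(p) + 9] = -3*sin(2*p) - 3*cos(p)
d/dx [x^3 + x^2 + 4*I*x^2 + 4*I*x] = 3*x^2 + x*(2 + 8*I) + 4*I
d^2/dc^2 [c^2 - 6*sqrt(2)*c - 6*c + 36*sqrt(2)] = 2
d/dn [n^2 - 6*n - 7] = 2*n - 6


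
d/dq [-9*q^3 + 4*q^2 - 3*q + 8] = -27*q^2 + 8*q - 3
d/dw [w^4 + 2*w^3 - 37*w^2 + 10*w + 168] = 4*w^3 + 6*w^2 - 74*w + 10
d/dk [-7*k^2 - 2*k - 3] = -14*k - 2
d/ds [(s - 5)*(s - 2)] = 2*s - 7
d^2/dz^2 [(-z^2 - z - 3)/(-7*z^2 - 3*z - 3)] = 4*(14*z^3 + 189*z^2 + 63*z - 18)/(343*z^6 + 441*z^5 + 630*z^4 + 405*z^3 + 270*z^2 + 81*z + 27)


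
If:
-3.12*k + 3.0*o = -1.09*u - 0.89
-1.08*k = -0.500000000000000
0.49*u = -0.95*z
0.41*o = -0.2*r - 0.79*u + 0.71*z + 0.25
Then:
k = 0.46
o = 0.704421768707483*z + 0.184814814814815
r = 9.76409863945578*z + 0.87112962962963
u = -1.93877551020408*z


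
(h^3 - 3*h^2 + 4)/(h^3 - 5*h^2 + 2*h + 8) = (h - 2)/(h - 4)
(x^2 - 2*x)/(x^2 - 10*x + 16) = x/(x - 8)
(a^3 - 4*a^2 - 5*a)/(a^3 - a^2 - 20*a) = (a + 1)/(a + 4)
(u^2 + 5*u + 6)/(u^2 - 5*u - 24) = (u + 2)/(u - 8)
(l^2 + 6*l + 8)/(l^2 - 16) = (l + 2)/(l - 4)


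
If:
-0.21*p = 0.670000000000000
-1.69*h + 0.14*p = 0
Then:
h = -0.26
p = -3.19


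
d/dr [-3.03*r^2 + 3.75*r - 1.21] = 3.75 - 6.06*r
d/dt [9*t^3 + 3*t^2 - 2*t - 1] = 27*t^2 + 6*t - 2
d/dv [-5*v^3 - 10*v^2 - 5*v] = -15*v^2 - 20*v - 5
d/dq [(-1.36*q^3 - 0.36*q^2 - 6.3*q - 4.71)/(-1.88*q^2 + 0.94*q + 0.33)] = (2.5568*q^4 - 2.5568*q^3 - 13.5288*q^2 - 17.9472*q + 2.3484)/(3.5344*q^4 - 3.5344*q^3 - 0.3572*q^2 + 0.6204*q + 0.1089)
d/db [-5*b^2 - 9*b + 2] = -10*b - 9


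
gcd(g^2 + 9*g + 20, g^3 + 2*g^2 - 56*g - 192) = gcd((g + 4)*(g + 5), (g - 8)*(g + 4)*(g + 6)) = g + 4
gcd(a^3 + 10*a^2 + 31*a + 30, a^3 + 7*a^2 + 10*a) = a^2 + 7*a + 10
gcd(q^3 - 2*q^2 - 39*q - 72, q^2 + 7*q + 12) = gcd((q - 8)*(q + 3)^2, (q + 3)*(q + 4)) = q + 3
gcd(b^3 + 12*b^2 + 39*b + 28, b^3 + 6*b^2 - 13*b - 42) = b + 7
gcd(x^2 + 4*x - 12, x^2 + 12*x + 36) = x + 6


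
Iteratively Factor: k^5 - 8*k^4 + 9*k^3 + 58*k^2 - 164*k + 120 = (k - 2)*(k^4 - 6*k^3 - 3*k^2 + 52*k - 60) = (k - 2)*(k + 3)*(k^3 - 9*k^2 + 24*k - 20) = (k - 5)*(k - 2)*(k + 3)*(k^2 - 4*k + 4) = (k - 5)*(k - 2)^2*(k + 3)*(k - 2)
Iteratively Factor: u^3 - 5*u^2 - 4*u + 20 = (u + 2)*(u^2 - 7*u + 10) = (u - 5)*(u + 2)*(u - 2)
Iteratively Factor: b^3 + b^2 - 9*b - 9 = (b + 3)*(b^2 - 2*b - 3) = (b - 3)*(b + 3)*(b + 1)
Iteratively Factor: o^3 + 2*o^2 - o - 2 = (o + 1)*(o^2 + o - 2) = (o + 1)*(o + 2)*(o - 1)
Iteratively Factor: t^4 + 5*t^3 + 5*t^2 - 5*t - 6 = (t - 1)*(t^3 + 6*t^2 + 11*t + 6) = (t - 1)*(t + 2)*(t^2 + 4*t + 3) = (t - 1)*(t + 2)*(t + 3)*(t + 1)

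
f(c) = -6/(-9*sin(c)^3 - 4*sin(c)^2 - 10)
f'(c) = -6*(27*sin(c)^2*cos(c) + 8*sin(c)*cos(c))/(-9*sin(c)^3 - 4*sin(c)^2 - 10)^2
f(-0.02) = 0.60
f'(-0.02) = 0.01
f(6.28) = 0.60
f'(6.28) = 0.00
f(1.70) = 0.26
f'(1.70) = 0.05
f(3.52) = 0.59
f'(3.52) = 0.04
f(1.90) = 0.28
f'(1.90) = 0.14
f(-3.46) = 0.56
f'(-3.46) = 0.26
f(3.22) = 0.60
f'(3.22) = -0.03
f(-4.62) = 0.26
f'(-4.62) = 0.04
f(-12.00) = 0.48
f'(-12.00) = -0.39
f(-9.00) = 0.60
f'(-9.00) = 0.07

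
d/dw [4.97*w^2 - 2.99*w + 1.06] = 9.94*w - 2.99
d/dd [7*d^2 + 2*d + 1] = 14*d + 2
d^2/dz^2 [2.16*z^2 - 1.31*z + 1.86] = 4.32000000000000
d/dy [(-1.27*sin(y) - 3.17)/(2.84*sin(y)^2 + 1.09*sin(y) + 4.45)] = (3.6068*sin(y)^2 + 18.0056*sin(y) - 2.1962)*cos(y)/(8.0656*sin(y)^4 + 6.1912*sin(y)^3 + 26.4641*sin(y)^2 + 9.701*sin(y) + 19.8025)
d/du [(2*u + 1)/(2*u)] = -1/(2*u^2)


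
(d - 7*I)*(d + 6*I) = d^2 - I*d + 42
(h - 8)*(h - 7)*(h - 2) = h^3 - 17*h^2 + 86*h - 112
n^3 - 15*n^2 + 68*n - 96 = (n - 8)*(n - 4)*(n - 3)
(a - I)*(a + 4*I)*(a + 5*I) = a^3 + 8*I*a^2 - 11*a + 20*I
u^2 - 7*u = u*(u - 7)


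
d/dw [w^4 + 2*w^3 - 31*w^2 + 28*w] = 4*w^3 + 6*w^2 - 62*w + 28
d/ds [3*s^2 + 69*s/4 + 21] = 6*s + 69/4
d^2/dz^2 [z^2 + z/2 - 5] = 2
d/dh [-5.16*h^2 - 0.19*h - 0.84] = -10.32*h - 0.19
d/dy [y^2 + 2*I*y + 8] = 2*y + 2*I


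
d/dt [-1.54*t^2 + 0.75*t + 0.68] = 0.75 - 3.08*t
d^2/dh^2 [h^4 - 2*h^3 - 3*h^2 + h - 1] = 12*h^2 - 12*h - 6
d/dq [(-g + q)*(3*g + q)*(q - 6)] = -3*g^2 + 4*g*q - 12*g + 3*q^2 - 12*q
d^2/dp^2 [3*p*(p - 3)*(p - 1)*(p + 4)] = 36*p^2 - 78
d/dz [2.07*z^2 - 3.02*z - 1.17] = 4.14*z - 3.02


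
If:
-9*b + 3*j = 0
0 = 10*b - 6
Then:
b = 3/5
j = 9/5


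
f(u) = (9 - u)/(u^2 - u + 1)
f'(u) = (1 - 2*u)*(9 - u)/(u^2 - u + 1)^2 - 1/(u^2 - u + 1)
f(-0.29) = 6.76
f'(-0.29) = 7.05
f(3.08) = 0.80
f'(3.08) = -0.69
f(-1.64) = 2.00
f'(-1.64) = 1.42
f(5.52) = 0.13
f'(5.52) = -0.09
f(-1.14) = 2.95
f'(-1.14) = 2.52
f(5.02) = 0.19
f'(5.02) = -0.13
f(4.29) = 0.31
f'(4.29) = -0.22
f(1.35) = 5.20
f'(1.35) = -6.68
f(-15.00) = 0.10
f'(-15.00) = 0.01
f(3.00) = 0.86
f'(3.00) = -0.76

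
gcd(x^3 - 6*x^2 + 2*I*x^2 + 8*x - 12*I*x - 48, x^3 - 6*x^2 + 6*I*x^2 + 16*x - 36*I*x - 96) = x^2 + x*(-6 - 2*I) + 12*I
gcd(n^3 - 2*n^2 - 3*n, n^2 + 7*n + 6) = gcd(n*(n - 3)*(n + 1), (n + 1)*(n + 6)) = n + 1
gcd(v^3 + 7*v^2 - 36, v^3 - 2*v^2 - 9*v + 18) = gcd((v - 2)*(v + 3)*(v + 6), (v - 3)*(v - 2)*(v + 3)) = v^2 + v - 6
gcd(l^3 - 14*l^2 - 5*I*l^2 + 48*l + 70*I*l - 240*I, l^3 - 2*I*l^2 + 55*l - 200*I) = l - 5*I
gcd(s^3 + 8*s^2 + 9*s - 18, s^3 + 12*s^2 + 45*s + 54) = s^2 + 9*s + 18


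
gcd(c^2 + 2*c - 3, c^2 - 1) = c - 1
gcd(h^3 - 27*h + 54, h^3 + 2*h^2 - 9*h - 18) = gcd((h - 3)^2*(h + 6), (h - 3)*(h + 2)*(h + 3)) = h - 3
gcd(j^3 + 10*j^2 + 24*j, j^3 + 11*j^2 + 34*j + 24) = j^2 + 10*j + 24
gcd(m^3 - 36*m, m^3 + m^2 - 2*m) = m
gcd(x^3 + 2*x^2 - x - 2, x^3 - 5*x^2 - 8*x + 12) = x^2 + x - 2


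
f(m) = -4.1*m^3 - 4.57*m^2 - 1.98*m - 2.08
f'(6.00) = -499.62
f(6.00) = -1064.08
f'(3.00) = -140.10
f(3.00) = -159.85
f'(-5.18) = -284.67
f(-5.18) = 455.42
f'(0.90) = -20.17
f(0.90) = -10.55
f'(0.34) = -6.51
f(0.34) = -3.44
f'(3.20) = -157.18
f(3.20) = -189.56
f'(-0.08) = -1.33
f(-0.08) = -1.95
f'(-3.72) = -138.19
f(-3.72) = 153.11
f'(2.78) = -122.45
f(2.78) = -130.99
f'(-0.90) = -3.72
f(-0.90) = -1.01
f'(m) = -12.3*m^2 - 9.14*m - 1.98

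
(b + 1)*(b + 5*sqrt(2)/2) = b^2 + b + 5*sqrt(2)*b/2 + 5*sqrt(2)/2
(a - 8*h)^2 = a^2 - 16*a*h + 64*h^2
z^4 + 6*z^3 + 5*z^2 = z^2*(z + 1)*(z + 5)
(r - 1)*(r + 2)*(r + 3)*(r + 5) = r^4 + 9*r^3 + 21*r^2 - r - 30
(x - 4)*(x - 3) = x^2 - 7*x + 12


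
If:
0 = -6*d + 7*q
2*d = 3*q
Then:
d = 0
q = 0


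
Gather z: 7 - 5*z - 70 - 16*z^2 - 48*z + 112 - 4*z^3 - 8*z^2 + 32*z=-4*z^3 - 24*z^2 - 21*z + 49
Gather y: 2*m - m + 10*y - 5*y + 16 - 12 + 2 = m + 5*y + 6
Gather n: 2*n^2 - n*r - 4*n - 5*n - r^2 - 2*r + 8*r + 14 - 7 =2*n^2 + n*(-r - 9) - r^2 + 6*r + 7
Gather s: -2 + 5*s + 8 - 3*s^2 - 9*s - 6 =-3*s^2 - 4*s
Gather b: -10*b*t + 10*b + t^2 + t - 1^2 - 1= b*(10 - 10*t) + t^2 + t - 2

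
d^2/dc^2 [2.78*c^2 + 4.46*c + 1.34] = 5.56000000000000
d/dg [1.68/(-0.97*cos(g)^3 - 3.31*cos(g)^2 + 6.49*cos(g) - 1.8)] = (-4.8888*cos(g)^2 - 11.1216*cos(g) + 10.9032)*sin(g)/(0.97*cos(g)^3 + 3.31*cos(g)^2 - 6.49*cos(g) + 1.8)^2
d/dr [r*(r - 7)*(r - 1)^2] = 4*r^3 - 27*r^2 + 30*r - 7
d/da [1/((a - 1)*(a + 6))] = (-2*a - 5)/(a^4 + 10*a^3 + 13*a^2 - 60*a + 36)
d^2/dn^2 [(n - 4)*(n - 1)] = 2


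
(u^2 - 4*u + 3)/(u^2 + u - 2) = (u - 3)/(u + 2)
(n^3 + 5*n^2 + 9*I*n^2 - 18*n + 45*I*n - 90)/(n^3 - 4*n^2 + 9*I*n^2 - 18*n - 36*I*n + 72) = (n + 5)/(n - 4)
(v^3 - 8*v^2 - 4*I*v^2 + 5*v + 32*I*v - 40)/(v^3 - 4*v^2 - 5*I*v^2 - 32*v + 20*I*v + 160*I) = (v + I)/(v + 4)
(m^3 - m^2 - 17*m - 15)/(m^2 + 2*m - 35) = (m^2 + 4*m + 3)/(m + 7)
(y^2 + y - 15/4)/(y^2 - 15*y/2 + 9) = (y + 5/2)/(y - 6)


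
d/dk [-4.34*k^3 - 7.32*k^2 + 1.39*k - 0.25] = -13.02*k^2 - 14.64*k + 1.39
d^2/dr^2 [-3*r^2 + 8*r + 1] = -6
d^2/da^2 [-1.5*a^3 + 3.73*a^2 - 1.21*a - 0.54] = 7.46 - 9.0*a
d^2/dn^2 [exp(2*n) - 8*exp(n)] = 4*(exp(n) - 2)*exp(n)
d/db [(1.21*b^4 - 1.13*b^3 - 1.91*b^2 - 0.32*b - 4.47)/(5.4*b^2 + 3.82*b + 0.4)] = (13.068*b^5 + 7.7646*b^4 - 6.6972*b^3 - 6.9242*b^2 + 46.748*b + 16.9474)/(29.16*b^4 + 41.256*b^3 + 18.9124*b^2 + 3.056*b + 0.16)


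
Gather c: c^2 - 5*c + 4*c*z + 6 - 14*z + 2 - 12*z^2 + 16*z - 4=c^2 + c*(4*z - 5) - 12*z^2 + 2*z + 4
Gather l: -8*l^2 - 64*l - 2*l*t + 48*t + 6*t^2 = -8*l^2 + l*(-2*t - 64) + 6*t^2 + 48*t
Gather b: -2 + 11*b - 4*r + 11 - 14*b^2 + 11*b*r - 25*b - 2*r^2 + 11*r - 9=-14*b^2 + b*(11*r - 14) - 2*r^2 + 7*r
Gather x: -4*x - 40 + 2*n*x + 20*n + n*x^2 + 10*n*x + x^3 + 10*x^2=20*n + x^3 + x^2*(n + 10) + x*(12*n - 4) - 40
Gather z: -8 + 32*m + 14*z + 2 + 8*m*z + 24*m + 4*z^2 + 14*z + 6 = 56*m + 4*z^2 + z*(8*m + 28)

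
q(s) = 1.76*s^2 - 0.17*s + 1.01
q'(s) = 3.52*s - 0.17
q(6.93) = 84.36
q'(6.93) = 24.22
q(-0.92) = 2.66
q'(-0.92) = -3.41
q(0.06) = 1.01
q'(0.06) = 0.04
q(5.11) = 46.10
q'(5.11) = 17.82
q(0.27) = 1.09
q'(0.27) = 0.78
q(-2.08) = 8.98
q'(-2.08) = -7.49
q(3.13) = 17.72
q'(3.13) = 10.85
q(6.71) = 79.11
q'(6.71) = 23.45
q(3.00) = 16.34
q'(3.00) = 10.39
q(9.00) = 142.04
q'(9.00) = 31.51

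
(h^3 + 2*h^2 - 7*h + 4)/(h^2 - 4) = (h^3 + 2*h^2 - 7*h + 4)/(h^2 - 4)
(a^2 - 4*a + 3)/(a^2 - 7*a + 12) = (a - 1)/(a - 4)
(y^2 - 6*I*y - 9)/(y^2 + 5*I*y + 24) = (y - 3*I)/(y + 8*I)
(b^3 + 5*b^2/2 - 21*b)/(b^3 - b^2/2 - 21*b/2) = (b + 6)/(b + 3)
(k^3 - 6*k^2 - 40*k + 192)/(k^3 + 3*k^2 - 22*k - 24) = (k - 8)/(k + 1)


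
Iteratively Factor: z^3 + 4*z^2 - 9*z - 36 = (z - 3)*(z^2 + 7*z + 12) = (z - 3)*(z + 4)*(z + 3)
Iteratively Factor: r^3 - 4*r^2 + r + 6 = (r - 3)*(r^2 - r - 2) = (r - 3)*(r - 2)*(r + 1)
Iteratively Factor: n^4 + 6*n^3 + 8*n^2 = (n)*(n^3 + 6*n^2 + 8*n) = n*(n + 4)*(n^2 + 2*n) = n^2*(n + 4)*(n + 2)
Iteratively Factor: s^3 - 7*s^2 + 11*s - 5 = (s - 1)*(s^2 - 6*s + 5) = (s - 1)^2*(s - 5)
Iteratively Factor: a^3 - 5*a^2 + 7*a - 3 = (a - 3)*(a^2 - 2*a + 1) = (a - 3)*(a - 1)*(a - 1)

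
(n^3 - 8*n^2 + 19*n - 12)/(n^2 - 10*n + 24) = (n^2 - 4*n + 3)/(n - 6)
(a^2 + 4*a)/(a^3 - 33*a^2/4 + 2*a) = 4*(a + 4)/(4*a^2 - 33*a + 8)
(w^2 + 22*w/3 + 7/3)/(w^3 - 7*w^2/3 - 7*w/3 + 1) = (3*w^2 + 22*w + 7)/(3*w^3 - 7*w^2 - 7*w + 3)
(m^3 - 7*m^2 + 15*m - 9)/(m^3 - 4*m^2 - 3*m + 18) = (m - 1)/(m + 2)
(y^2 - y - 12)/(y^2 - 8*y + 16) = (y + 3)/(y - 4)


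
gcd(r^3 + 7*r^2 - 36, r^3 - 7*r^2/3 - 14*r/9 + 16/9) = 1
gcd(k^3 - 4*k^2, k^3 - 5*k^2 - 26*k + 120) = k - 4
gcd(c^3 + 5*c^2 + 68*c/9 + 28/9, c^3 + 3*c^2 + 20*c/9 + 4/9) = c^2 + 8*c/3 + 4/3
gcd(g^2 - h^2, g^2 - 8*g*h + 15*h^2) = 1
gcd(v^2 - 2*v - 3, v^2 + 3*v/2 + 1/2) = v + 1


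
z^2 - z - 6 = (z - 3)*(z + 2)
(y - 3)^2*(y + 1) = y^3 - 5*y^2 + 3*y + 9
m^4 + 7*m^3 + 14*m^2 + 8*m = m*(m + 1)*(m + 2)*(m + 4)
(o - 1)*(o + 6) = o^2 + 5*o - 6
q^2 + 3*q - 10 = (q - 2)*(q + 5)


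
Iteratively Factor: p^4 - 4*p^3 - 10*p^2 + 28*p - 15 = (p + 3)*(p^3 - 7*p^2 + 11*p - 5) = (p - 1)*(p + 3)*(p^2 - 6*p + 5) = (p - 1)^2*(p + 3)*(p - 5)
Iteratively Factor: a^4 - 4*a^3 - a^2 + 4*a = (a - 4)*(a^3 - a) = (a - 4)*(a + 1)*(a^2 - a) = (a - 4)*(a - 1)*(a + 1)*(a)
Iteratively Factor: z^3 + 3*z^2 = (z)*(z^2 + 3*z) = z^2*(z + 3)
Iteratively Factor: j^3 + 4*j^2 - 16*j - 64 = (j + 4)*(j^2 - 16) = (j + 4)^2*(j - 4)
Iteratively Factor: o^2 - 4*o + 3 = (o - 1)*(o - 3)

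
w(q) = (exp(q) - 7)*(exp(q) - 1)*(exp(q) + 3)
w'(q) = (exp(q) - 7)*(exp(q) - 1)*exp(q) + (exp(q) - 7)*(exp(q) + 3)*exp(q) + (exp(q) - 1)*(exp(q) + 3)*exp(q) = (3*exp(2*q) - 10*exp(q) - 17)*exp(q)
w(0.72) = -26.36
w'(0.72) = -51.12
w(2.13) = 119.75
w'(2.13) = 936.42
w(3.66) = 50497.89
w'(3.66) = 160302.98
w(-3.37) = 20.41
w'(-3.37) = -0.60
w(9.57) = 2940647465391.11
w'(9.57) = 8822969400848.27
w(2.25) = 263.68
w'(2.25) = 1500.71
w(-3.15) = 20.26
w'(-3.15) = -0.75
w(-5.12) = 20.90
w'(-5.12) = -0.10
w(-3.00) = 20.14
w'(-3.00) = -0.87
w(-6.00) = 20.96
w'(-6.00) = -0.04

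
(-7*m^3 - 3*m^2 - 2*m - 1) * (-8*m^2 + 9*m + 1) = 56*m^5 - 39*m^4 - 18*m^3 - 13*m^2 - 11*m - 1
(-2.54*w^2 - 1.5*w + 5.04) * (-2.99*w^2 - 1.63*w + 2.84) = 7.5946*w^4 + 8.6252*w^3 - 19.8382*w^2 - 12.4752*w + 14.3136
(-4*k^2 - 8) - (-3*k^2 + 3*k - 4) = -k^2 - 3*k - 4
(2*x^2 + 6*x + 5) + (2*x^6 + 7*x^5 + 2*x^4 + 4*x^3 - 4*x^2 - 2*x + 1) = 2*x^6 + 7*x^5 + 2*x^4 + 4*x^3 - 2*x^2 + 4*x + 6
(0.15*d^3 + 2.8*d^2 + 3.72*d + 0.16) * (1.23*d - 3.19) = 0.1845*d^4 + 2.9655*d^3 - 4.3564*d^2 - 11.67*d - 0.5104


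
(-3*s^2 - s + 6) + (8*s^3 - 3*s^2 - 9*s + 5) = 8*s^3 - 6*s^2 - 10*s + 11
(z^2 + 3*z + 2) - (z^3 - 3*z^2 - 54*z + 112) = -z^3 + 4*z^2 + 57*z - 110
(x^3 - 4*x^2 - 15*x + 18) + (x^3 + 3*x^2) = 2*x^3 - x^2 - 15*x + 18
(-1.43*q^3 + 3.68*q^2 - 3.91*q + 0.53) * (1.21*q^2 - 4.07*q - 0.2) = -1.7303*q^5 + 10.2729*q^4 - 19.4227*q^3 + 15.819*q^2 - 1.3751*q - 0.106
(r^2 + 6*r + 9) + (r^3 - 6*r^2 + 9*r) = r^3 - 5*r^2 + 15*r + 9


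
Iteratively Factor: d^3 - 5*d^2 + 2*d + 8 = (d - 2)*(d^2 - 3*d - 4) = (d - 2)*(d + 1)*(d - 4)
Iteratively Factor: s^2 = (s)*(s)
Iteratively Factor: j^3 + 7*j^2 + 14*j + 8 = (j + 4)*(j^2 + 3*j + 2) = (j + 2)*(j + 4)*(j + 1)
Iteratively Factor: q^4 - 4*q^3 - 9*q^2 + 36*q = (q - 3)*(q^3 - q^2 - 12*q) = (q - 3)*(q + 3)*(q^2 - 4*q) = q*(q - 3)*(q + 3)*(q - 4)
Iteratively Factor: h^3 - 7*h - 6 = (h + 1)*(h^2 - h - 6) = (h + 1)*(h + 2)*(h - 3)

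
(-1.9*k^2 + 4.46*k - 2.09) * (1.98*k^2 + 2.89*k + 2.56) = -3.762*k^4 + 3.3398*k^3 + 3.8872*k^2 + 5.3775*k - 5.3504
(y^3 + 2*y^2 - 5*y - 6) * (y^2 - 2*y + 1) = y^5 - 8*y^3 + 6*y^2 + 7*y - 6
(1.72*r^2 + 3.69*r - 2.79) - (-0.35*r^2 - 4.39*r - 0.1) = 2.07*r^2 + 8.08*r - 2.69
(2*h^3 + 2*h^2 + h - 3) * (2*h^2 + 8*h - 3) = 4*h^5 + 20*h^4 + 12*h^3 - 4*h^2 - 27*h + 9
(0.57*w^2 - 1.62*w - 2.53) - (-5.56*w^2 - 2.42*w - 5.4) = 6.13*w^2 + 0.8*w + 2.87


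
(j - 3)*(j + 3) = j^2 - 9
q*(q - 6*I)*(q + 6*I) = q^3 + 36*q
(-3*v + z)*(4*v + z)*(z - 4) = -12*v^2*z + 48*v^2 + v*z^2 - 4*v*z + z^3 - 4*z^2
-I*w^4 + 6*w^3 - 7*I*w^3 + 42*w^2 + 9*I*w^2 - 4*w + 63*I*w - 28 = (w + 7)*(w + I)*(w + 4*I)*(-I*w + 1)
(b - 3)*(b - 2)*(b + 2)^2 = b^4 - b^3 - 10*b^2 + 4*b + 24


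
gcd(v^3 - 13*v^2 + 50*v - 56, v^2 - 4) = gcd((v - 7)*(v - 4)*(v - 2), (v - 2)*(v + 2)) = v - 2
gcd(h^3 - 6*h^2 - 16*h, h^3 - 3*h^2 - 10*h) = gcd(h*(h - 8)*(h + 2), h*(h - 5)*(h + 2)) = h^2 + 2*h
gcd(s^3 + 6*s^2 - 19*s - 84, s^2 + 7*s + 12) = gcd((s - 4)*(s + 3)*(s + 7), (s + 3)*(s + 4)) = s + 3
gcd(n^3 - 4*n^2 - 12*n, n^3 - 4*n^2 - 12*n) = n^3 - 4*n^2 - 12*n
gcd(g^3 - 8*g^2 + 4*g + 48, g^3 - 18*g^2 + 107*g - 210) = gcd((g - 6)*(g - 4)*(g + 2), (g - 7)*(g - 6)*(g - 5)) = g - 6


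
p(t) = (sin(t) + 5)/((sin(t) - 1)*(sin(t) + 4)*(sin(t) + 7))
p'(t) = -(sin(t) + 5)*cos(t)/((sin(t) - 1)*(sin(t) + 4)*(sin(t) + 7)^2) + cos(t)/((sin(t) - 1)*(sin(t) + 4)*(sin(t) + 7)) - (sin(t) + 5)*cos(t)/((sin(t) - 1)*(sin(t) + 4)^2*(sin(t) + 7)) - (sin(t) + 5)*cos(t)/((sin(t) - 1)^2*(sin(t) + 4)*(sin(t) + 7))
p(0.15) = -0.20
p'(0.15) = -0.20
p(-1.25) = -0.11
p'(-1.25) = -0.01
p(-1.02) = -0.12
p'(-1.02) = -0.02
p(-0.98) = -0.12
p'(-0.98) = -0.02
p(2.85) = -0.24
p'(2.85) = 0.28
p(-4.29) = -1.73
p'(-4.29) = 7.96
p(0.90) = -0.72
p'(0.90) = -1.98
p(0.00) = -0.18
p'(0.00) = -0.14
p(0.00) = -0.18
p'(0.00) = -0.14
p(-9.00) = -0.14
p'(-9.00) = 0.06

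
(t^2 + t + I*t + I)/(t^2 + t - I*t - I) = (t + I)/(t - I)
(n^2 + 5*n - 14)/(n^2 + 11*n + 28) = (n - 2)/(n + 4)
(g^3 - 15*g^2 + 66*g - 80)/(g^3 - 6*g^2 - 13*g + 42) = (g^2 - 13*g + 40)/(g^2 - 4*g - 21)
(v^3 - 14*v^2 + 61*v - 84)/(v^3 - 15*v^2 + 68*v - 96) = (v - 7)/(v - 8)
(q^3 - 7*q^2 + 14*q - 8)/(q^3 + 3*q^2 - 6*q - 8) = (q^2 - 5*q + 4)/(q^2 + 5*q + 4)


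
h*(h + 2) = h^2 + 2*h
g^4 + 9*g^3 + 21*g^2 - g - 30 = (g - 1)*(g + 2)*(g + 3)*(g + 5)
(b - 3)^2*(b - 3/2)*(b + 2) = b^4 - 11*b^3/2 + 3*b^2 + 45*b/2 - 27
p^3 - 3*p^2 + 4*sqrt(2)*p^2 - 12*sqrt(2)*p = p*(p - 3)*(p + 4*sqrt(2))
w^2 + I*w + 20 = (w - 4*I)*(w + 5*I)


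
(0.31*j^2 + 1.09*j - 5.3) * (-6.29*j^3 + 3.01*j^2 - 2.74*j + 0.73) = -1.9499*j^5 - 5.923*j^4 + 35.7685*j^3 - 18.7133*j^2 + 15.3177*j - 3.869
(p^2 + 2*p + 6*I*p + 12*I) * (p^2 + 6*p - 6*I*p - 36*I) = p^4 + 8*p^3 + 48*p^2 + 288*p + 432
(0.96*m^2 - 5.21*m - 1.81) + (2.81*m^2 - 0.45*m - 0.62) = 3.77*m^2 - 5.66*m - 2.43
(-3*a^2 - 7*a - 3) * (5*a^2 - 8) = -15*a^4 - 35*a^3 + 9*a^2 + 56*a + 24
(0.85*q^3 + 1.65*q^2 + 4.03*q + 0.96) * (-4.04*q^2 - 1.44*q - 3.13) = -3.434*q^5 - 7.89*q^4 - 21.3177*q^3 - 14.8461*q^2 - 13.9963*q - 3.0048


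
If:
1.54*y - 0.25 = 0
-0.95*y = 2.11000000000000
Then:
No Solution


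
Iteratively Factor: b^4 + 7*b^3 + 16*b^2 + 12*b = (b + 2)*(b^3 + 5*b^2 + 6*b) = b*(b + 2)*(b^2 + 5*b + 6) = b*(b + 2)*(b + 3)*(b + 2)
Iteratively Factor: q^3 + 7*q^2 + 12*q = (q + 4)*(q^2 + 3*q) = (q + 3)*(q + 4)*(q)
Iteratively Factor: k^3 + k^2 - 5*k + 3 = (k - 1)*(k^2 + 2*k - 3) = (k - 1)*(k + 3)*(k - 1)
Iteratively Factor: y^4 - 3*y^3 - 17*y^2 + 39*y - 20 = (y + 4)*(y^3 - 7*y^2 + 11*y - 5) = (y - 1)*(y + 4)*(y^2 - 6*y + 5) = (y - 1)^2*(y + 4)*(y - 5)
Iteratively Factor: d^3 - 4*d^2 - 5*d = (d - 5)*(d^2 + d) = (d - 5)*(d + 1)*(d)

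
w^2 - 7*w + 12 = (w - 4)*(w - 3)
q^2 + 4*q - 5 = (q - 1)*(q + 5)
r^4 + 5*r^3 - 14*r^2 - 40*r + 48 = (r - 1)*(r + 6)*(r - 2*sqrt(2))*(r + 2*sqrt(2))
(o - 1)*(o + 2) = o^2 + o - 2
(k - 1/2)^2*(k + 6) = k^3 + 5*k^2 - 23*k/4 + 3/2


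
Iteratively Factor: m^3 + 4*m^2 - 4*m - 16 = (m + 2)*(m^2 + 2*m - 8) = (m + 2)*(m + 4)*(m - 2)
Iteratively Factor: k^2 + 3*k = (k + 3)*(k)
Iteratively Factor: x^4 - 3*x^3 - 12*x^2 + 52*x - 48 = (x - 3)*(x^3 - 12*x + 16) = (x - 3)*(x - 2)*(x^2 + 2*x - 8) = (x - 3)*(x - 2)*(x + 4)*(x - 2)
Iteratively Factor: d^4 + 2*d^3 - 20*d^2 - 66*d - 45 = (d + 1)*(d^3 + d^2 - 21*d - 45) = (d - 5)*(d + 1)*(d^2 + 6*d + 9) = (d - 5)*(d + 1)*(d + 3)*(d + 3)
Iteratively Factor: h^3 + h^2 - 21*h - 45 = (h - 5)*(h^2 + 6*h + 9) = (h - 5)*(h + 3)*(h + 3)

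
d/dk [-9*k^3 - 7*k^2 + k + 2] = -27*k^2 - 14*k + 1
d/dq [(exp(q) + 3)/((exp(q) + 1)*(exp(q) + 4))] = (-exp(2*q) - 6*exp(q) - 11)*exp(q)/(exp(4*q) + 10*exp(3*q) + 33*exp(2*q) + 40*exp(q) + 16)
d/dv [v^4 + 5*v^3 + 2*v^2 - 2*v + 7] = 4*v^3 + 15*v^2 + 4*v - 2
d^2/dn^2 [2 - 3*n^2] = -6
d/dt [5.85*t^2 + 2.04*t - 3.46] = 11.7*t + 2.04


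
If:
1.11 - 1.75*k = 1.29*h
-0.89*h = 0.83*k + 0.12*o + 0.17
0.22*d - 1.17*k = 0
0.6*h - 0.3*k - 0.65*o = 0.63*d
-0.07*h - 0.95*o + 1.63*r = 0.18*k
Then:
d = 4.56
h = -0.30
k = 0.86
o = -5.10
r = -2.89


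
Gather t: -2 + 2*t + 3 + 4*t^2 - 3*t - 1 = 4*t^2 - t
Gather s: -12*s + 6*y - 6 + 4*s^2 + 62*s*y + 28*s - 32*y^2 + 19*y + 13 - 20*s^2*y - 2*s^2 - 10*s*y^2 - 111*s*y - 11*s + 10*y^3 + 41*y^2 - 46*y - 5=s^2*(2 - 20*y) + s*(-10*y^2 - 49*y + 5) + 10*y^3 + 9*y^2 - 21*y + 2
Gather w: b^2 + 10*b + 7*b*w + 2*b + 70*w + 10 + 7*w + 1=b^2 + 12*b + w*(7*b + 77) + 11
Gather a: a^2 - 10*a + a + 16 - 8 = a^2 - 9*a + 8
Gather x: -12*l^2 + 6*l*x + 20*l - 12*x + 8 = -12*l^2 + 20*l + x*(6*l - 12) + 8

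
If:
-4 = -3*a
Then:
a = 4/3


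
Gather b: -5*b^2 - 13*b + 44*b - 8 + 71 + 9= -5*b^2 + 31*b + 72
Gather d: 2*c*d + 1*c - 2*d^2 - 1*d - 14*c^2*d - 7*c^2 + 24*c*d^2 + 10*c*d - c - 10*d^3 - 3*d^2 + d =-7*c^2 - 10*d^3 + d^2*(24*c - 5) + d*(-14*c^2 + 12*c)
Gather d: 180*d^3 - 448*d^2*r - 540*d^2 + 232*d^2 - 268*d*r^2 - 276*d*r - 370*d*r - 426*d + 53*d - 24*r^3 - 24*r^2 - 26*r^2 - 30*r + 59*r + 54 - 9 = 180*d^3 + d^2*(-448*r - 308) + d*(-268*r^2 - 646*r - 373) - 24*r^3 - 50*r^2 + 29*r + 45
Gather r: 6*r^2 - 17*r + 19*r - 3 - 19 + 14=6*r^2 + 2*r - 8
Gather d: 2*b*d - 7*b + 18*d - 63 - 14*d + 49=-7*b + d*(2*b + 4) - 14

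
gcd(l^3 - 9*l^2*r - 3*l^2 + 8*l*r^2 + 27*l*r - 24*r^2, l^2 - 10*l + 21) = l - 3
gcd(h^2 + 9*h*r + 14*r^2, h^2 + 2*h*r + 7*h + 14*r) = h + 2*r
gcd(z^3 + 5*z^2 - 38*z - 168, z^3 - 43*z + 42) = z^2 + z - 42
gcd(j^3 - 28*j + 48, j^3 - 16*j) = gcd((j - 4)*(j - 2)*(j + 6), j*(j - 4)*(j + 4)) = j - 4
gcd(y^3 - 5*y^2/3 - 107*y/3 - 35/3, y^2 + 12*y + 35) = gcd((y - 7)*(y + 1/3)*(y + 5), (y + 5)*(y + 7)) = y + 5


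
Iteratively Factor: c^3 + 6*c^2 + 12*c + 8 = (c + 2)*(c^2 + 4*c + 4) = (c + 2)^2*(c + 2)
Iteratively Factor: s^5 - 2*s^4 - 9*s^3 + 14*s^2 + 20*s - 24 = (s - 1)*(s^4 - s^3 - 10*s^2 + 4*s + 24) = (s - 1)*(s + 2)*(s^3 - 3*s^2 - 4*s + 12) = (s - 1)*(s + 2)^2*(s^2 - 5*s + 6) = (s - 3)*(s - 1)*(s + 2)^2*(s - 2)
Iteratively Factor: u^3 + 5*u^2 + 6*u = (u + 2)*(u^2 + 3*u) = u*(u + 2)*(u + 3)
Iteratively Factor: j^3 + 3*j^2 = (j)*(j^2 + 3*j) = j*(j + 3)*(j)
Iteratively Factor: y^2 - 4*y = (y - 4)*(y)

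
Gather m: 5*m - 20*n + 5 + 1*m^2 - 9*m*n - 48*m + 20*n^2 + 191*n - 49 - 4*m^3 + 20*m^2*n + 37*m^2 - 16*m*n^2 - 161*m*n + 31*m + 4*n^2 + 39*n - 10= -4*m^3 + m^2*(20*n + 38) + m*(-16*n^2 - 170*n - 12) + 24*n^2 + 210*n - 54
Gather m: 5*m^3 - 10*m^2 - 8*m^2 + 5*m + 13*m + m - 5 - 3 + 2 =5*m^3 - 18*m^2 + 19*m - 6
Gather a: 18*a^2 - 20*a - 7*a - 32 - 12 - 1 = 18*a^2 - 27*a - 45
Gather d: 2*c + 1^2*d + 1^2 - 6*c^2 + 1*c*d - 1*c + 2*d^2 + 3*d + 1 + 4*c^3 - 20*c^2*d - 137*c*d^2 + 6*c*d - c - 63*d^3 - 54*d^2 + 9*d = 4*c^3 - 6*c^2 - 63*d^3 + d^2*(-137*c - 52) + d*(-20*c^2 + 7*c + 13) + 2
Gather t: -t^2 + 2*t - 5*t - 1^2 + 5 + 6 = -t^2 - 3*t + 10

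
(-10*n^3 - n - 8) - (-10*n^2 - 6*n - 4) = -10*n^3 + 10*n^2 + 5*n - 4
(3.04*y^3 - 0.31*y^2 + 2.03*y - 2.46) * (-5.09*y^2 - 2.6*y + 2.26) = -15.4736*y^5 - 6.3261*y^4 - 2.6563*y^3 + 6.5428*y^2 + 10.9838*y - 5.5596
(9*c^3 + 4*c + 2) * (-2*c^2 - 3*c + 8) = -18*c^5 - 27*c^4 + 64*c^3 - 16*c^2 + 26*c + 16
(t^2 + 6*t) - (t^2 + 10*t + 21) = -4*t - 21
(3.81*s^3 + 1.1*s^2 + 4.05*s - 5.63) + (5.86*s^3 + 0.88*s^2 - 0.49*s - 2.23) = 9.67*s^3 + 1.98*s^2 + 3.56*s - 7.86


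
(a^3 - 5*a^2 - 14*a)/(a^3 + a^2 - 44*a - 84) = a/(a + 6)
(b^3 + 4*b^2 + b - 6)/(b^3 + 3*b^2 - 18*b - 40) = (b^2 + 2*b - 3)/(b^2 + b - 20)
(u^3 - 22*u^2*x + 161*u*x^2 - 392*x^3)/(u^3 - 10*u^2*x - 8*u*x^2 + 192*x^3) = (-u^2 + 14*u*x - 49*x^2)/(-u^2 + 2*u*x + 24*x^2)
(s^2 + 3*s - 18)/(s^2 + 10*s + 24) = (s - 3)/(s + 4)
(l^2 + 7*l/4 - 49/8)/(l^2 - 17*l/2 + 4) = (8*l^2 + 14*l - 49)/(4*(2*l^2 - 17*l + 8))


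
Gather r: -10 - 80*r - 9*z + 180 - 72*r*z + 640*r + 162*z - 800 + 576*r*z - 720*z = r*(504*z + 560) - 567*z - 630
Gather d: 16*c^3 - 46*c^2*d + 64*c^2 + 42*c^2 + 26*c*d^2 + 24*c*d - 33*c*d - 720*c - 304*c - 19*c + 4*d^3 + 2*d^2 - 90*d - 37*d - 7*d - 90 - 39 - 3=16*c^3 + 106*c^2 - 1043*c + 4*d^3 + d^2*(26*c + 2) + d*(-46*c^2 - 9*c - 134) - 132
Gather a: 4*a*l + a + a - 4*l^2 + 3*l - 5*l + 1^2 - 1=a*(4*l + 2) - 4*l^2 - 2*l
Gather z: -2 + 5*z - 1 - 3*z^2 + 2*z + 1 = -3*z^2 + 7*z - 2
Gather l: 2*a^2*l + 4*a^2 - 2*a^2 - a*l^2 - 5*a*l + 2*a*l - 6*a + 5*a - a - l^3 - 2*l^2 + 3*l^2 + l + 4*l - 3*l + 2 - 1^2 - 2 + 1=2*a^2 - 2*a - l^3 + l^2*(1 - a) + l*(2*a^2 - 3*a + 2)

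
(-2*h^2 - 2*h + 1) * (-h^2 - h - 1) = 2*h^4 + 4*h^3 + 3*h^2 + h - 1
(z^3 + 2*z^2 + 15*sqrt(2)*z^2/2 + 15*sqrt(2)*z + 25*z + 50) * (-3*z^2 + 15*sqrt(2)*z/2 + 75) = -3*z^5 - 15*sqrt(2)*z^4 - 6*z^4 - 30*sqrt(2)*z^3 + 225*z^3/2 + 225*z^2 + 750*sqrt(2)*z^2 + 1875*z + 1500*sqrt(2)*z + 3750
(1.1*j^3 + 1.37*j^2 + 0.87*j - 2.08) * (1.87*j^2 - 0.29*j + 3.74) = 2.057*j^5 + 2.2429*j^4 + 5.3436*j^3 + 0.981900000000001*j^2 + 3.857*j - 7.7792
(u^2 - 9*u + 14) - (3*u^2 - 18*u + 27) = -2*u^2 + 9*u - 13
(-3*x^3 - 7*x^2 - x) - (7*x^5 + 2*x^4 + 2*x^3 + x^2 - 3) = -7*x^5 - 2*x^4 - 5*x^3 - 8*x^2 - x + 3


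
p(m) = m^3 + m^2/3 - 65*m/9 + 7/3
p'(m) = 3*m^2 + 2*m/3 - 65/9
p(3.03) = 11.33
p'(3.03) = 22.34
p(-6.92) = -263.10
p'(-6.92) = 131.82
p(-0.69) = 7.15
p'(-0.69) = -6.25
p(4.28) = 55.93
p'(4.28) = 50.59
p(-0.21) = 3.86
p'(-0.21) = -7.23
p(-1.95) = 10.27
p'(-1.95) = 2.89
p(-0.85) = 8.10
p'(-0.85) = -5.62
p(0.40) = -0.44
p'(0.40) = -6.48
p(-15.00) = -3189.33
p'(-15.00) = 657.78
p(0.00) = 2.33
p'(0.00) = -7.22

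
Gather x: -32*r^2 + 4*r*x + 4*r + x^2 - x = -32*r^2 + 4*r + x^2 + x*(4*r - 1)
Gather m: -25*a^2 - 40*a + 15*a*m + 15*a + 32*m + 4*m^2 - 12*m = -25*a^2 - 25*a + 4*m^2 + m*(15*a + 20)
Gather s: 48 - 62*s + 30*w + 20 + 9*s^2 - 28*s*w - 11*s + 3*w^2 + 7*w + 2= 9*s^2 + s*(-28*w - 73) + 3*w^2 + 37*w + 70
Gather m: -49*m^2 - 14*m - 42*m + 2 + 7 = -49*m^2 - 56*m + 9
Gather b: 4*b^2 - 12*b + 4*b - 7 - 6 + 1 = 4*b^2 - 8*b - 12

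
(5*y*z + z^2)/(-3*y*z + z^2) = (-5*y - z)/(3*y - z)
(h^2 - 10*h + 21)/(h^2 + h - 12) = (h - 7)/(h + 4)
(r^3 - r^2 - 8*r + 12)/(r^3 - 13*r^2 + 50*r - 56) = (r^2 + r - 6)/(r^2 - 11*r + 28)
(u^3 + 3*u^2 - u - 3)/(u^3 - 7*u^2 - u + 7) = (u + 3)/(u - 7)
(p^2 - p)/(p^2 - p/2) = 2*(p - 1)/(2*p - 1)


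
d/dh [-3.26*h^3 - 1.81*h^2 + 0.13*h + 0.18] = -9.78*h^2 - 3.62*h + 0.13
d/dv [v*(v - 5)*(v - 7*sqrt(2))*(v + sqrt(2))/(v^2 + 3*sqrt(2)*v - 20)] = (2*v^5 - 5*v^4 + 3*sqrt(2)*v^4 - 152*v^3 - 30*sqrt(2)*v^3 + 410*v^2 + 318*sqrt(2)*v^2 - 1200*sqrt(2)*v + 560*v - 1400)/(v^4 + 6*sqrt(2)*v^3 - 22*v^2 - 120*sqrt(2)*v + 400)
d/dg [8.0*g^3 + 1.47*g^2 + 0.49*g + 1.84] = 24.0*g^2 + 2.94*g + 0.49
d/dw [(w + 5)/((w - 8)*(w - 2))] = (-w^2 - 10*w + 66)/(w^4 - 20*w^3 + 132*w^2 - 320*w + 256)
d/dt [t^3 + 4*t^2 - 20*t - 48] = 3*t^2 + 8*t - 20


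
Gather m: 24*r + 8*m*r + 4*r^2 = 8*m*r + 4*r^2 + 24*r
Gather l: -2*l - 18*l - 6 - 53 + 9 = -20*l - 50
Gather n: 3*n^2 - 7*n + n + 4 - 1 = 3*n^2 - 6*n + 3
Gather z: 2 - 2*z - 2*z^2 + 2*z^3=2*z^3 - 2*z^2 - 2*z + 2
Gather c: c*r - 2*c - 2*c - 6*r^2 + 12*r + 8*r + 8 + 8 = c*(r - 4) - 6*r^2 + 20*r + 16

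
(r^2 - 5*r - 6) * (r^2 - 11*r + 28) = r^4 - 16*r^3 + 77*r^2 - 74*r - 168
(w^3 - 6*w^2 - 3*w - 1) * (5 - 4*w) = -4*w^4 + 29*w^3 - 18*w^2 - 11*w - 5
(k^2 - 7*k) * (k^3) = k^5 - 7*k^4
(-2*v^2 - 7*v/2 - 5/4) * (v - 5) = -2*v^3 + 13*v^2/2 + 65*v/4 + 25/4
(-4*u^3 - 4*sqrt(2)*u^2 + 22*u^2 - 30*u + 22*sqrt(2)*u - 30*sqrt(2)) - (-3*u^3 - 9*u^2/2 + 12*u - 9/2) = -u^3 - 4*sqrt(2)*u^2 + 53*u^2/2 - 42*u + 22*sqrt(2)*u - 30*sqrt(2) + 9/2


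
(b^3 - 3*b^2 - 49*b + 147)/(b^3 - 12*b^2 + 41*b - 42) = (b + 7)/(b - 2)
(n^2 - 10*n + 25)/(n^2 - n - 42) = (-n^2 + 10*n - 25)/(-n^2 + n + 42)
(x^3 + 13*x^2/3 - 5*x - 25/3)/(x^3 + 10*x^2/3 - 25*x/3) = (x + 1)/x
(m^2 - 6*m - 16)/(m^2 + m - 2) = (m - 8)/(m - 1)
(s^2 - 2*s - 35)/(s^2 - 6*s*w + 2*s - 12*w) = (s^2 - 2*s - 35)/(s^2 - 6*s*w + 2*s - 12*w)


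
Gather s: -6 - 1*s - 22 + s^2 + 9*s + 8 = s^2 + 8*s - 20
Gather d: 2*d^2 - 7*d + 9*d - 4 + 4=2*d^2 + 2*d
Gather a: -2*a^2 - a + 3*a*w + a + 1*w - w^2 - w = -2*a^2 + 3*a*w - w^2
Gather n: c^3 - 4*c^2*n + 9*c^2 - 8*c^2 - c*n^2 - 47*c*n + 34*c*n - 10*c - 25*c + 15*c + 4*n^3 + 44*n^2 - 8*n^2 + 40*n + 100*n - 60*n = c^3 + c^2 - 20*c + 4*n^3 + n^2*(36 - c) + n*(-4*c^2 - 13*c + 80)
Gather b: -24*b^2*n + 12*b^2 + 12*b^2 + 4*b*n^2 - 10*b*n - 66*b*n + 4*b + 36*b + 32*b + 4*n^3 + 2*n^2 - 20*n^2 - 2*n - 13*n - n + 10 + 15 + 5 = b^2*(24 - 24*n) + b*(4*n^2 - 76*n + 72) + 4*n^3 - 18*n^2 - 16*n + 30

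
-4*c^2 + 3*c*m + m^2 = (-c + m)*(4*c + m)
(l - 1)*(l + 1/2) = l^2 - l/2 - 1/2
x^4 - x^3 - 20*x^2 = x^2*(x - 5)*(x + 4)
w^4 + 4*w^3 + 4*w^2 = w^2*(w + 2)^2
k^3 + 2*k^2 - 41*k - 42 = (k - 6)*(k + 1)*(k + 7)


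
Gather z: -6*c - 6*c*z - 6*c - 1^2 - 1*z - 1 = -12*c + z*(-6*c - 1) - 2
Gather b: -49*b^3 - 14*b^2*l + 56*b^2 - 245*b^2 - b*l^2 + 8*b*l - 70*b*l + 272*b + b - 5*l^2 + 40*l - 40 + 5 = -49*b^3 + b^2*(-14*l - 189) + b*(-l^2 - 62*l + 273) - 5*l^2 + 40*l - 35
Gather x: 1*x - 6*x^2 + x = -6*x^2 + 2*x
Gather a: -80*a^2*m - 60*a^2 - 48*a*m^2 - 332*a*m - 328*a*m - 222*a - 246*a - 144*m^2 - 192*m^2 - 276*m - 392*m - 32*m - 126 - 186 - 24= a^2*(-80*m - 60) + a*(-48*m^2 - 660*m - 468) - 336*m^2 - 700*m - 336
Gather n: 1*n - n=0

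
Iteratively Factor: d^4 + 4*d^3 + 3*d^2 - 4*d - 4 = (d + 2)*(d^3 + 2*d^2 - d - 2) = (d + 1)*(d + 2)*(d^2 + d - 2) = (d - 1)*(d + 1)*(d + 2)*(d + 2)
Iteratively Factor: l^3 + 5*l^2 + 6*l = (l + 2)*(l^2 + 3*l) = (l + 2)*(l + 3)*(l)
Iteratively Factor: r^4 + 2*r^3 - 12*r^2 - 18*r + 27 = (r - 3)*(r^3 + 5*r^2 + 3*r - 9) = (r - 3)*(r - 1)*(r^2 + 6*r + 9) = (r - 3)*(r - 1)*(r + 3)*(r + 3)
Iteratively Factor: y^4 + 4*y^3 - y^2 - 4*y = (y)*(y^3 + 4*y^2 - y - 4) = y*(y + 1)*(y^2 + 3*y - 4) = y*(y - 1)*(y + 1)*(y + 4)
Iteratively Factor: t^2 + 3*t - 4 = (t + 4)*(t - 1)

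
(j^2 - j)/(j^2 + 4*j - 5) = j/(j + 5)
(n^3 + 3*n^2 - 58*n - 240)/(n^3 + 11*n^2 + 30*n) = (n - 8)/n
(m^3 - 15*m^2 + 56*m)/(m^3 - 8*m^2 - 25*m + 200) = m*(m - 7)/(m^2 - 25)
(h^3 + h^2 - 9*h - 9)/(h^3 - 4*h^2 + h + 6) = (h + 3)/(h - 2)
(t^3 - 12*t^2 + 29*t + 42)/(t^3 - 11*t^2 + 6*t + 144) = (t^2 - 6*t - 7)/(t^2 - 5*t - 24)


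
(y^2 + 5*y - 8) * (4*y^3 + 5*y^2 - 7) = 4*y^5 + 25*y^4 - 7*y^3 - 47*y^2 - 35*y + 56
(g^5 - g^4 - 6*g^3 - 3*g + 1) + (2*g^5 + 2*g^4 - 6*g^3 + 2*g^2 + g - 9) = 3*g^5 + g^4 - 12*g^3 + 2*g^2 - 2*g - 8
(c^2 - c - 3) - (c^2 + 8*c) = -9*c - 3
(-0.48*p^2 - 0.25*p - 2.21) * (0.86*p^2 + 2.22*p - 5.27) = -0.4128*p^4 - 1.2806*p^3 + 0.0739999999999998*p^2 - 3.5887*p + 11.6467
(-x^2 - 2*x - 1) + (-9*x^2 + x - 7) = -10*x^2 - x - 8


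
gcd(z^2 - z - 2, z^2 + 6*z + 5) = z + 1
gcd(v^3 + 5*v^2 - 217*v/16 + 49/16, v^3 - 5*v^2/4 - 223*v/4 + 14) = v^2 + 27*v/4 - 7/4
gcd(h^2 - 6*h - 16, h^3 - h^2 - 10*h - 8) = h + 2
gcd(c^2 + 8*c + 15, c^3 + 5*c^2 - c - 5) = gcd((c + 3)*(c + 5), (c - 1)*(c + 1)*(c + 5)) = c + 5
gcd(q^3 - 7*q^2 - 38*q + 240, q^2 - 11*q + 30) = q - 5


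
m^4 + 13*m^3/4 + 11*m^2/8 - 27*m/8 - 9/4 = (m - 1)*(m + 3/4)*(m + 3/2)*(m + 2)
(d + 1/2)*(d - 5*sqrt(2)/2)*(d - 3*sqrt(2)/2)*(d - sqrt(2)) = d^4 - 5*sqrt(2)*d^3 + d^3/2 - 5*sqrt(2)*d^2/2 + 31*d^2/2 - 15*sqrt(2)*d/2 + 31*d/4 - 15*sqrt(2)/4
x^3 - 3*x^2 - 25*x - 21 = (x - 7)*(x + 1)*(x + 3)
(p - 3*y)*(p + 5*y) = p^2 + 2*p*y - 15*y^2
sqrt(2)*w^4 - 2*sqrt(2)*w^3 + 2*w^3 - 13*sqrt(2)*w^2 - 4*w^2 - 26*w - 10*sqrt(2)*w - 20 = (w - 5)*(w + 2)*(w + sqrt(2))*(sqrt(2)*w + sqrt(2))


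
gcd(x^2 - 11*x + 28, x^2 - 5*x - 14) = x - 7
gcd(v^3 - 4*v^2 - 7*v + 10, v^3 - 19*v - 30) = v^2 - 3*v - 10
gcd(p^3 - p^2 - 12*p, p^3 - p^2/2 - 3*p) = p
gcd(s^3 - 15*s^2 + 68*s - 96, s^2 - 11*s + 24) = s^2 - 11*s + 24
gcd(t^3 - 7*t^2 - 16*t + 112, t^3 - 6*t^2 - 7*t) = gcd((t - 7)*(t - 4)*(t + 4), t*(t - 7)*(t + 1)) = t - 7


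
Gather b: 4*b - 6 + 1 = 4*b - 5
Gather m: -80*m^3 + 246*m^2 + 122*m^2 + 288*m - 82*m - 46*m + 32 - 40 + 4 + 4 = -80*m^3 + 368*m^2 + 160*m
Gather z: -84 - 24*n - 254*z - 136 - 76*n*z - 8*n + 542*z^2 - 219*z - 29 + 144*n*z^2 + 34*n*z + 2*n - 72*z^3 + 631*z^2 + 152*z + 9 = -30*n - 72*z^3 + z^2*(144*n + 1173) + z*(-42*n - 321) - 240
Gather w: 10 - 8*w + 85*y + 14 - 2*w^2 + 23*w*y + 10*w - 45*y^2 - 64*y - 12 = -2*w^2 + w*(23*y + 2) - 45*y^2 + 21*y + 12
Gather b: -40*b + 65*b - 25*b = 0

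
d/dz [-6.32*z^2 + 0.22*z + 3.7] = 0.22 - 12.64*z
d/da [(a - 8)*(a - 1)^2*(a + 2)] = 4*a^3 - 24*a^2 - 6*a + 26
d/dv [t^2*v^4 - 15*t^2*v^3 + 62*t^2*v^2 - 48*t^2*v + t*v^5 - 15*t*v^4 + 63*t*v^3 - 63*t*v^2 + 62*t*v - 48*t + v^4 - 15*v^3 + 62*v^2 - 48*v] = 4*t^2*v^3 - 45*t^2*v^2 + 124*t^2*v - 48*t^2 + 5*t*v^4 - 60*t*v^3 + 189*t*v^2 - 126*t*v + 62*t + 4*v^3 - 45*v^2 + 124*v - 48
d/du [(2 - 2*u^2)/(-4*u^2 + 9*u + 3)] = 2*(-9*u^2 + 2*u - 9)/(16*u^4 - 72*u^3 + 57*u^2 + 54*u + 9)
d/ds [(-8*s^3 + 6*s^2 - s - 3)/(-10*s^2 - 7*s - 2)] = (80*s^4 + 112*s^3 - 4*s^2 - 84*s - 19)/(100*s^4 + 140*s^3 + 89*s^2 + 28*s + 4)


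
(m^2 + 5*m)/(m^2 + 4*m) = (m + 5)/(m + 4)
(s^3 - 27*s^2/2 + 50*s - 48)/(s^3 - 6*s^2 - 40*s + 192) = (s - 3/2)/(s + 6)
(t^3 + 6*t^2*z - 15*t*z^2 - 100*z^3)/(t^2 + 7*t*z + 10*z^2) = (t^2 + t*z - 20*z^2)/(t + 2*z)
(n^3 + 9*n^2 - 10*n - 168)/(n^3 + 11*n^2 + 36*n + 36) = (n^2 + 3*n - 28)/(n^2 + 5*n + 6)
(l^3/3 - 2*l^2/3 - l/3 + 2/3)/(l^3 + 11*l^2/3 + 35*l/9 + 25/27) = 9*(l^3 - 2*l^2 - l + 2)/(27*l^3 + 99*l^2 + 105*l + 25)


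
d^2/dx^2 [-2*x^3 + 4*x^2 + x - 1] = 8 - 12*x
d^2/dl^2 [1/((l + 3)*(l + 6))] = 2*((l + 3)^2 + (l + 3)*(l + 6) + (l + 6)^2)/((l + 3)^3*(l + 6)^3)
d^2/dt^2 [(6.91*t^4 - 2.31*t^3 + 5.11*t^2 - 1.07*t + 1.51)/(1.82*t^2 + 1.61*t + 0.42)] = (45.7773680000001*t^6 + 121.486092*t^5 + 139.16049*t^4 + 29.281518*t^3 + 11.828796*t^2 + 29.010156*t + 8.76953)/(6.028568*t^6 + 15.998892*t^5 + 18.32649*t^4 + 11.557385*t^3 + 4.22919*t^2 + 0.852012*t + 0.074088)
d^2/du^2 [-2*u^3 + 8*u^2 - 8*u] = 16 - 12*u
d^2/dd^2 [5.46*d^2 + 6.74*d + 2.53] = 10.9200000000000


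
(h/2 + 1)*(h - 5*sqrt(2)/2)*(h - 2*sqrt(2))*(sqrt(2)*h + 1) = sqrt(2)*h^4/2 - 4*h^3 + sqrt(2)*h^3 - 8*h^2 + 11*sqrt(2)*h^2/4 + 5*h + 11*sqrt(2)*h/2 + 10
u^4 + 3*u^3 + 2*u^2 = u^2*(u + 1)*(u + 2)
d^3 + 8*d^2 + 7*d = d*(d + 1)*(d + 7)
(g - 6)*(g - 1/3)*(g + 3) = g^3 - 10*g^2/3 - 17*g + 6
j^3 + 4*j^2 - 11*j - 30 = (j - 3)*(j + 2)*(j + 5)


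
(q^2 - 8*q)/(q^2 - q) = (q - 8)/(q - 1)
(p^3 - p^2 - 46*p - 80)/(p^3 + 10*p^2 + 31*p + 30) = (p - 8)/(p + 3)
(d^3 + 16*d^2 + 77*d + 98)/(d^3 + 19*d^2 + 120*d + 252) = (d^2 + 9*d + 14)/(d^2 + 12*d + 36)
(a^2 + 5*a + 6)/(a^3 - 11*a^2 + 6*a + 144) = (a + 2)/(a^2 - 14*a + 48)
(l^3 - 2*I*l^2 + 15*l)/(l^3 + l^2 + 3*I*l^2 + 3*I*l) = (l - 5*I)/(l + 1)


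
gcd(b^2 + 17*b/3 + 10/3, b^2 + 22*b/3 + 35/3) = b + 5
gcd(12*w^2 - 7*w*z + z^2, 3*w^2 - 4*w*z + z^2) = -3*w + z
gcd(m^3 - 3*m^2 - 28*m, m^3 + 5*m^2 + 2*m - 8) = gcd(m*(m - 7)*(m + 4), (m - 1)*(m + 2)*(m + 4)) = m + 4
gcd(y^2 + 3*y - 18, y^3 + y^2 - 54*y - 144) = y + 6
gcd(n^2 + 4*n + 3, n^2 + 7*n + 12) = n + 3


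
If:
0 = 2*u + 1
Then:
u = -1/2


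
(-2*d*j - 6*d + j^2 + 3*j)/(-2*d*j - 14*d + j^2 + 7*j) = (j + 3)/(j + 7)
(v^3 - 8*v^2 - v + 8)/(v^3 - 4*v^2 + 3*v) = (v^2 - 7*v - 8)/(v*(v - 3))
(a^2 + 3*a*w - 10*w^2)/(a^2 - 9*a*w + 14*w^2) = (-a - 5*w)/(-a + 7*w)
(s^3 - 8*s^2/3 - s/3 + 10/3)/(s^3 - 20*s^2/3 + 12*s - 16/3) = (3*s^2 - 2*s - 5)/(3*s^2 - 14*s + 8)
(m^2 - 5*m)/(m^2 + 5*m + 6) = m*(m - 5)/(m^2 + 5*m + 6)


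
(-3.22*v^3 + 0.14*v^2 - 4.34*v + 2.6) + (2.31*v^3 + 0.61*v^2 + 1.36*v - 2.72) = -0.91*v^3 + 0.75*v^2 - 2.98*v - 0.12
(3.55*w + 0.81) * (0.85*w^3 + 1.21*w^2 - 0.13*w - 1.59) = 3.0175*w^4 + 4.984*w^3 + 0.5186*w^2 - 5.7498*w - 1.2879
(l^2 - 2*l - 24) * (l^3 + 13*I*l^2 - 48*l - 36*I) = l^5 - 2*l^4 + 13*I*l^4 - 72*l^3 - 26*I*l^3 + 96*l^2 - 348*I*l^2 + 1152*l + 72*I*l + 864*I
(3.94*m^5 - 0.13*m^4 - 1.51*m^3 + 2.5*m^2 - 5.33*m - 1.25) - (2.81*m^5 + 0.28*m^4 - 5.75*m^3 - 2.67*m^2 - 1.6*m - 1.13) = 1.13*m^5 - 0.41*m^4 + 4.24*m^3 + 5.17*m^2 - 3.73*m - 0.12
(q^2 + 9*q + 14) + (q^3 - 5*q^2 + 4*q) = q^3 - 4*q^2 + 13*q + 14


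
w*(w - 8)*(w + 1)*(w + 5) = w^4 - 2*w^3 - 43*w^2 - 40*w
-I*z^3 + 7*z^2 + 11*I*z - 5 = (z + I)*(z + 5*I)*(-I*z + 1)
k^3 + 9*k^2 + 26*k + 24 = (k + 2)*(k + 3)*(k + 4)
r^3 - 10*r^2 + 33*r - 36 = (r - 4)*(r - 3)^2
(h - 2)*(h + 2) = h^2 - 4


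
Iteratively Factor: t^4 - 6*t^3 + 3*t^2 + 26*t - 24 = (t - 1)*(t^3 - 5*t^2 - 2*t + 24) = (t - 4)*(t - 1)*(t^2 - t - 6) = (t - 4)*(t - 1)*(t + 2)*(t - 3)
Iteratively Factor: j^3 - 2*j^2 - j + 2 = (j + 1)*(j^2 - 3*j + 2) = (j - 2)*(j + 1)*(j - 1)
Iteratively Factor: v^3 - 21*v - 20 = (v - 5)*(v^2 + 5*v + 4) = (v - 5)*(v + 4)*(v + 1)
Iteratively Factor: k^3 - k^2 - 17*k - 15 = (k + 1)*(k^2 - 2*k - 15) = (k + 1)*(k + 3)*(k - 5)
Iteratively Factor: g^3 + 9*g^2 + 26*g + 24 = (g + 3)*(g^2 + 6*g + 8) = (g + 2)*(g + 3)*(g + 4)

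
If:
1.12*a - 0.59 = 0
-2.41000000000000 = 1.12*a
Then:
No Solution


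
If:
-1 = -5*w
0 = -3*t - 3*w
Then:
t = -1/5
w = 1/5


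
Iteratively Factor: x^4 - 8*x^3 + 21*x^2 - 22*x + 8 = (x - 4)*(x^3 - 4*x^2 + 5*x - 2) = (x - 4)*(x - 1)*(x^2 - 3*x + 2) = (x - 4)*(x - 2)*(x - 1)*(x - 1)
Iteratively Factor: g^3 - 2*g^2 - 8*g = (g + 2)*(g^2 - 4*g) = g*(g + 2)*(g - 4)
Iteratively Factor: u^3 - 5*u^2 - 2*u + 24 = (u - 4)*(u^2 - u - 6) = (u - 4)*(u - 3)*(u + 2)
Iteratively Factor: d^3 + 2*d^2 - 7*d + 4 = (d + 4)*(d^2 - 2*d + 1) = (d - 1)*(d + 4)*(d - 1)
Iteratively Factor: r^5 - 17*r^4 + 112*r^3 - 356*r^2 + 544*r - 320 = (r - 2)*(r^4 - 15*r^3 + 82*r^2 - 192*r + 160) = (r - 2)^2*(r^3 - 13*r^2 + 56*r - 80) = (r - 4)*(r - 2)^2*(r^2 - 9*r + 20) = (r - 4)^2*(r - 2)^2*(r - 5)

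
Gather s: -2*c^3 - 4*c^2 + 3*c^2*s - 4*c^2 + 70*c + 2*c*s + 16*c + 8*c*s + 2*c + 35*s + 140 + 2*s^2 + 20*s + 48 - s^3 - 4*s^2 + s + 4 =-2*c^3 - 8*c^2 + 88*c - s^3 - 2*s^2 + s*(3*c^2 + 10*c + 56) + 192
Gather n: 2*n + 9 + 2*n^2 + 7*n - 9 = 2*n^2 + 9*n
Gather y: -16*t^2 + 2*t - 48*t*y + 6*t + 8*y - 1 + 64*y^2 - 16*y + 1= -16*t^2 + 8*t + 64*y^2 + y*(-48*t - 8)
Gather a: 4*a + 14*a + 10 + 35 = 18*a + 45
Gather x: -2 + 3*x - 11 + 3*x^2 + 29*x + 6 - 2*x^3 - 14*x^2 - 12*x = -2*x^3 - 11*x^2 + 20*x - 7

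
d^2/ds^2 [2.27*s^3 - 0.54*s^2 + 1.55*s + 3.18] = 13.62*s - 1.08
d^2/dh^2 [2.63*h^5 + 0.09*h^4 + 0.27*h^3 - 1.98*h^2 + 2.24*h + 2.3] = 52.6*h^3 + 1.08*h^2 + 1.62*h - 3.96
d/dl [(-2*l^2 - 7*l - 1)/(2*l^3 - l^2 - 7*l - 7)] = (4*l^4 + 28*l^3 + 13*l^2 + 26*l + 42)/(4*l^6 - 4*l^5 - 27*l^4 - 14*l^3 + 63*l^2 + 98*l + 49)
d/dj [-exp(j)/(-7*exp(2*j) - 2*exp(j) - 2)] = (2 - 7*exp(2*j))*exp(j)/(49*exp(4*j) + 28*exp(3*j) + 32*exp(2*j) + 8*exp(j) + 4)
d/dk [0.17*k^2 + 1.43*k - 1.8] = 0.34*k + 1.43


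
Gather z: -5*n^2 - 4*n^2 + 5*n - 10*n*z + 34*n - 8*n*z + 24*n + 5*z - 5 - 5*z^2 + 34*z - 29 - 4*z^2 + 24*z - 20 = -9*n^2 + 63*n - 9*z^2 + z*(63 - 18*n) - 54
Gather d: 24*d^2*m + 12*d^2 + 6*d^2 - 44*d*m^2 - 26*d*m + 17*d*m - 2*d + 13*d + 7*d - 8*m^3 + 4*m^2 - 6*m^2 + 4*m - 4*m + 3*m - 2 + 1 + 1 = d^2*(24*m + 18) + d*(-44*m^2 - 9*m + 18) - 8*m^3 - 2*m^2 + 3*m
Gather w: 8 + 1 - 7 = 2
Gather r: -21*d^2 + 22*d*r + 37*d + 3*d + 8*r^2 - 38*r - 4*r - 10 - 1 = -21*d^2 + 40*d + 8*r^2 + r*(22*d - 42) - 11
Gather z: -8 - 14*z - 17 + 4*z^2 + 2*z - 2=4*z^2 - 12*z - 27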